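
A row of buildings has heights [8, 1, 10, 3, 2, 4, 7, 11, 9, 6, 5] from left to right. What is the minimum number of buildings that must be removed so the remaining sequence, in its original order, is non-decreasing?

Fewest deletions = n − (longest non-decreasing subsequence).
i:      1  2  3  4  5  6  7  8  9 10 11
a[i]:   8  1 10  3  2  4  7 11  9  6  5
dp:     1  1  2  2  2  3  4  5  5  4  4
max dp = 5, so deletions = 11 − 5 = 6.

6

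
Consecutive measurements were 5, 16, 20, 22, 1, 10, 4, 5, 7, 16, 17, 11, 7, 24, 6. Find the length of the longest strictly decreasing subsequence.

5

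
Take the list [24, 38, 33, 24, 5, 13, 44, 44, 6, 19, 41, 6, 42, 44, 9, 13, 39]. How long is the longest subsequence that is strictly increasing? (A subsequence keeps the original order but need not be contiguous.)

6

Track the smallest tail for each achievable length (strict):
24 → extends → [24]
38 → extends → [24, 38]
33 → replaces 38 → [24, 33]
24 → already a tail → [24, 33]
5 → replaces 24 → [5, 33]
13 → replaces 33 → [5, 13]
44 → extends → [5, 13, 44]
44 → already a tail → [5, 13, 44]
6 → replaces 13 → [5, 6, 44]
19 → replaces 44 → [5, 6, 19]
41 → extends → [5, 6, 19, 41]
6 → already a tail → [5, 6, 19, 41]
42 → extends → [5, 6, 19, 41, 42]
44 → extends → [5, 6, 19, 41, 42, 44]
9 → replaces 19 → [5, 6, 9, 41, 42, 44]
13 → replaces 41 → [5, 6, 9, 13, 42, 44]
39 → replaces 42 → [5, 6, 9, 13, 39, 44]
Six tails, so the longest strictly increasing subsequence has length 6 (e.g. 5, 13, 19, 41, 42, 44).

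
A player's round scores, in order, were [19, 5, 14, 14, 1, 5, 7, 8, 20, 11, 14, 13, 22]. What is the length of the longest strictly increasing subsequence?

7

Track the smallest tail for each achievable length (strict):
19 → extends → [19]
5 → replaces 19 → [5]
14 → extends → [5, 14]
14 → already a tail → [5, 14]
1 → replaces 5 → [1, 14]
5 → replaces 14 → [1, 5]
7 → extends → [1, 5, 7]
8 → extends → [1, 5, 7, 8]
20 → extends → [1, 5, 7, 8, 20]
11 → replaces 20 → [1, 5, 7, 8, 11]
14 → extends → [1, 5, 7, 8, 11, 14]
13 → replaces 14 → [1, 5, 7, 8, 11, 13]
22 → extends → [1, 5, 7, 8, 11, 13, 22]
Seven tails, so the longest strictly increasing subsequence has length 7 (e.g. 1, 5, 7, 8, 11, 14, 22).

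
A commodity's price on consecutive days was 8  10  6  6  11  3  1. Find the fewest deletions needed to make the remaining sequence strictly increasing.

4

Fewest deletions = n − (longest strictly increasing subsequence).
i:      1  2  3  4  5  6  7
a[i]:   8 10  6  6 11  3  1
dp:     1  2  1  1  3  1  1
max dp = 3, so deletions = 7 − 3 = 4.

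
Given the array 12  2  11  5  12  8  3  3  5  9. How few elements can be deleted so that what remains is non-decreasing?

5

Fewest deletions = n − (longest non-decreasing subsequence).
Patience tails:
12 → extends → [12]
2 → replaces 12 → [2]
11 → extends → [2, 11]
5 → replaces 11 → [2, 5]
12 → extends → [2, 5, 12]
8 → replaces 12 → [2, 5, 8]
3 → replaces 5 → [2, 3, 8]
3 → replaces 8 → [2, 3, 3]
5 → extends → [2, 3, 3, 5]
9 → extends → [2, 3, 3, 5, 9]
Longest non-decreasing subsequence has length 5, so deletions = 10 − 5 = 5.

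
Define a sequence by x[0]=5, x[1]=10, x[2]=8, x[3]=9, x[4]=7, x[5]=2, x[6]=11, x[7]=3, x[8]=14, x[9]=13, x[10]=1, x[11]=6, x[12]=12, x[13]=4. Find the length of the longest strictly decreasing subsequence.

Let dp[i] be the longest strictly decreasing subsequence ending at i:
i:      0  1  2  3  4  5  6  7  8  9 10 11 12 13
x[i]:   5 10  8  9  7  2 11  3 14 13  1  6 12  4
dp:     1  1  2  2  3  4  1  4  1  2  5  4  3  5
Maximum is 5.

5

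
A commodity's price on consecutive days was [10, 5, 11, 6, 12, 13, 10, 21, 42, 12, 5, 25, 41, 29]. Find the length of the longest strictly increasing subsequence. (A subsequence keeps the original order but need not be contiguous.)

7

Track the smallest tail for each achievable length (strict):
10 → extends → [10]
5 → replaces 10 → [5]
11 → extends → [5, 11]
6 → replaces 11 → [5, 6]
12 → extends → [5, 6, 12]
13 → extends → [5, 6, 12, 13]
10 → replaces 12 → [5, 6, 10, 13]
21 → extends → [5, 6, 10, 13, 21]
42 → extends → [5, 6, 10, 13, 21, 42]
12 → replaces 13 → [5, 6, 10, 12, 21, 42]
5 → already a tail → [5, 6, 10, 12, 21, 42]
25 → replaces 42 → [5, 6, 10, 12, 21, 25]
41 → extends → [5, 6, 10, 12, 21, 25, 41]
29 → replaces 41 → [5, 6, 10, 12, 21, 25, 29]
Seven tails, so the longest strictly increasing subsequence has length 7 (e.g. 10, 11, 12, 13, 21, 25, 41).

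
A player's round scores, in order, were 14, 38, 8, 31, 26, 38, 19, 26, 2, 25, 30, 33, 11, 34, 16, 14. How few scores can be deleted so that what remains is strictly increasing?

Fewest deletions = n − (longest strictly increasing subsequence).
i:      1  2  3  4  5  6  7  8  9 10 11 12 13 14 15 16
a[i]:  14 38  8 31 26 38 19 26  2 25 30 33 11 34 16 14
dp:     1  2  1  2  2  3  2  3  1  3  4  5  2  6  3  3
max dp = 6, so deletions = 16 − 6 = 10.

10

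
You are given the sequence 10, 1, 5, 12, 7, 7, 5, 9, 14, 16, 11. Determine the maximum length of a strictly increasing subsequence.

6

Let dp[i] be the length of the longest such subsequence ending at index i:
i:      1  2  3  4  5  6  7  8  9 10 11
a[i]:  10  1  5 12  7  7  5  9 14 16 11
dp:     1  1  2  3  3  3  2  4  5  6  5
Maximum dp value is 6.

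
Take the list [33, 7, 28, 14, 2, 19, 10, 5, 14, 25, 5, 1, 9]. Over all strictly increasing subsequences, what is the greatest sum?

65

Let S[i] be the best sum of a strictly increasing subsequence ending at i:
i:      1  2  3  4  5  6  7  8  9 10 11 12 13
a[i]:  33  7 28 14  2 19 10  5 14 25  5  1  9
S:     33  7 35 21  2 40 17  7 31 65  7  1 16
Maximum is 65 (e.g. 7 + 14 + 19 + 25).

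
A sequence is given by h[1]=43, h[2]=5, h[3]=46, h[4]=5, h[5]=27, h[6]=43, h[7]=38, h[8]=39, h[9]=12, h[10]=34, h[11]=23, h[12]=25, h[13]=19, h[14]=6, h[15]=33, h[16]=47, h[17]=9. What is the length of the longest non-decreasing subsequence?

Let dp[i] be the length of the longest such subsequence ending at index i:
i:      1  2  3  4  5  6  7  8  9 10 11 12 13 14 15 16 17
h[i]:  43  5 46  5 27 43 38 39 12 34 23 25 19  6 33 47  9
dp:     1  1  2  2  3  4  4  5  3  4  4  5  4  3  6  7  4
Maximum dp value is 7.

7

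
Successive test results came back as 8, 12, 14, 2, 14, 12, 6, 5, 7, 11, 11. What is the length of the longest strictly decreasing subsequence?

4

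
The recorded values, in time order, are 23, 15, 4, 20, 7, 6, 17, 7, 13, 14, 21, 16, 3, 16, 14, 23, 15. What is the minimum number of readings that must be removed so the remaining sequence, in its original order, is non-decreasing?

9

Fewest deletions = n − (longest non-decreasing subsequence).
i:      1  2  3  4  5  6  7  8  9 10 11 12 13 14 15 16 17
a[i]:  23 15  4 20  7  6 17  7 13 14 21 16  3 16 14 23 15
dp:     1  1  1  2  2  2  3  3  4  5  6  6  1  7  6  8  7
max dp = 8, so deletions = 17 − 8 = 9.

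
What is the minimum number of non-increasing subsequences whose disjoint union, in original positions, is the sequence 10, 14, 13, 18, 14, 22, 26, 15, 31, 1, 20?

6

Place each on the leftmost legal pile:
10 → new pile 1 (tops now [10])
14 → new pile 2 (tops now [10, 14])
13 → pile 2 (tops now [10, 13])
18 → new pile 3 (tops now [10, 13, 18])
14 → pile 3 (tops now [10, 13, 14])
22 → new pile 4 (tops now [10, 13, 14, 22])
26 → new pile 5 (tops now [10, 13, 14, 22, 26])
15 → pile 4 (tops now [10, 13, 14, 15, 26])
31 → new pile 6 (tops now [10, 13, 14, 15, 26, 31])
1 → pile 1 (tops now [1, 13, 14, 15, 26, 31])
20 → pile 5 (tops now [1, 13, 14, 15, 20, 31])
Six piles.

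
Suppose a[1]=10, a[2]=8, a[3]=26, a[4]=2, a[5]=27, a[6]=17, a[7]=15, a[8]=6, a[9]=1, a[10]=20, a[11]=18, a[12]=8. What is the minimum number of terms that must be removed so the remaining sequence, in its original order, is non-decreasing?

9

Fewest deletions = n − (longest non-decreasing subsequence).
Patience tails:
10 → extends → [10]
8 → replaces 10 → [8]
26 → extends → [8, 26]
2 → replaces 8 → [2, 26]
27 → extends → [2, 26, 27]
17 → replaces 26 → [2, 17, 27]
15 → replaces 17 → [2, 15, 27]
6 → replaces 15 → [2, 6, 27]
1 → replaces 2 → [1, 6, 27]
20 → replaces 27 → [1, 6, 20]
18 → replaces 20 → [1, 6, 18]
8 → replaces 18 → [1, 6, 8]
Longest non-decreasing subsequence has length 3, so deletions = 12 − 3 = 9.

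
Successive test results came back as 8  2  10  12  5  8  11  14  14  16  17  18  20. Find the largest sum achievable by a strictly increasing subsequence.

115

Let S[i] be the best sum of a strictly increasing subsequence ending at i:
i:       1   2   3   4   5   6   7   8   9  10  11  12  13
a[i]:    8   2  10  12   5   8  11  14  14  16  17  18  20
S:       8   2  18  30   7  15  29  44  44  60  77  95 115
Maximum is 115 (e.g. 8 + 10 + 12 + 14 + 16 + 17 + 18 + 20).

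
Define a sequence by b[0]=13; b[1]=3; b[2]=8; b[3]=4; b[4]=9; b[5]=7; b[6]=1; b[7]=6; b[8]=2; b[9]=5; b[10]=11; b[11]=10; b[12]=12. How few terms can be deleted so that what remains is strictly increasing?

Fewest deletions = n − (longest strictly increasing subsequence).
Patience tails:
13 → extends → [13]
3 → replaces 13 → [3]
8 → extends → [3, 8]
4 → replaces 8 → [3, 4]
9 → extends → [3, 4, 9]
7 → replaces 9 → [3, 4, 7]
1 → replaces 3 → [1, 4, 7]
6 → replaces 7 → [1, 4, 6]
2 → replaces 4 → [1, 2, 6]
5 → replaces 6 → [1, 2, 5]
11 → extends → [1, 2, 5, 11]
10 → replaces 11 → [1, 2, 5, 10]
12 → extends → [1, 2, 5, 10, 12]
Longest strictly increasing subsequence has length 5, so deletions = 13 − 5 = 8.

8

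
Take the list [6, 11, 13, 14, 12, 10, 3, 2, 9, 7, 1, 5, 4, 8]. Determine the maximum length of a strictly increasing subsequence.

Track the smallest tail for each achievable length (strict):
6 → extends → [6]
11 → extends → [6, 11]
13 → extends → [6, 11, 13]
14 → extends → [6, 11, 13, 14]
12 → replaces 13 → [6, 11, 12, 14]
10 → replaces 11 → [6, 10, 12, 14]
3 → replaces 6 → [3, 10, 12, 14]
2 → replaces 3 → [2, 10, 12, 14]
9 → replaces 10 → [2, 9, 12, 14]
7 → replaces 9 → [2, 7, 12, 14]
1 → replaces 2 → [1, 7, 12, 14]
5 → replaces 7 → [1, 5, 12, 14]
4 → replaces 5 → [1, 4, 12, 14]
8 → replaces 12 → [1, 4, 8, 14]
Four tails, so the longest strictly increasing subsequence has length 4 (e.g. 6, 11, 13, 14).

4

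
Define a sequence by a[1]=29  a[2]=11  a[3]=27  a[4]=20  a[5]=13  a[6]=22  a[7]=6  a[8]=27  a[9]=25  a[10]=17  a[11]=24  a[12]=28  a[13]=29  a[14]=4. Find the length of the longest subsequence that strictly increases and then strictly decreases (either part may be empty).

7

inc[i] = longest strictly increasing subsequence ending at i; dec[i] = longest strictly decreasing subsequence starting at i:
i:      1  2  3  4  5  6  7  8  9 10 11 12 13 14
a[i]:  29 11 27 20 13 22  6 27 25 17 24 28 29  4
inc:    1  1  2  2  2  3  1  4  4  3  4  5  6  1
dec:    6  3  5  4  3  3  2  4  3  2  2  2  2  1
Best peak at i=8 (value 27): inc=4, dec=4, length 4+4−1 = 7.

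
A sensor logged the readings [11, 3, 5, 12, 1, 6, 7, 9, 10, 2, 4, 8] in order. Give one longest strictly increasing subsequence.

Patience tails give the LIS length; then backtrack through the dp parents:
11 → extends → [11]
3 → replaces 11 → [3]
5 → extends → [3, 5]
12 → extends → [3, 5, 12]
1 → replaces 3 → [1, 5, 12]
6 → replaces 12 → [1, 5, 6]
7 → extends → [1, 5, 6, 7]
9 → extends → [1, 5, 6, 7, 9]
10 → extends → [1, 5, 6, 7, 9, 10]
2 → replaces 5 → [1, 2, 6, 7, 9, 10]
4 → replaces 6 → [1, 2, 4, 7, 9, 10]
8 → replaces 9 → [1, 2, 4, 7, 8, 10]
Length 6; one witness is 3, 5, 6, 7, 9, 10.

3, 5, 6, 7, 9, 10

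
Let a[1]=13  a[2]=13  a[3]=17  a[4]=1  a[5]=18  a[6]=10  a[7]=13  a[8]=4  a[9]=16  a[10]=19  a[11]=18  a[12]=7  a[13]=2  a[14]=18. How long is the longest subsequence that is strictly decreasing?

Let dp[i] be the longest strictly decreasing subsequence ending at i:
i:      1  2  3  4  5  6  7  8  9 10 11 12 13 14
a[i]:  13 13 17  1 18 10 13  4 16 19 18  7  2 18
dp:     1  1  1  2  1  2  2  3  2  1  2  3  4  2
Maximum is 4.

4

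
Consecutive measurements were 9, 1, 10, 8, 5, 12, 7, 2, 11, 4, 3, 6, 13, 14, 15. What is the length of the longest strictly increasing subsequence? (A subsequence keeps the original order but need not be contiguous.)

Track the smallest tail for each achievable length (strict):
9 → extends → [9]
1 → replaces 9 → [1]
10 → extends → [1, 10]
8 → replaces 10 → [1, 8]
5 → replaces 8 → [1, 5]
12 → extends → [1, 5, 12]
7 → replaces 12 → [1, 5, 7]
2 → replaces 5 → [1, 2, 7]
11 → extends → [1, 2, 7, 11]
4 → replaces 7 → [1, 2, 4, 11]
3 → replaces 4 → [1, 2, 3, 11]
6 → replaces 11 → [1, 2, 3, 6]
13 → extends → [1, 2, 3, 6, 13]
14 → extends → [1, 2, 3, 6, 13, 14]
15 → extends → [1, 2, 3, 6, 13, 14, 15]
Seven tails, so the longest strictly increasing subsequence has length 7 (e.g. 1, 5, 7, 11, 13, 14, 15).

7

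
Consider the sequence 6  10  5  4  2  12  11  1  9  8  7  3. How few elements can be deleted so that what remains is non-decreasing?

9

Fewest deletions = n − (longest non-decreasing subsequence).
i:      1  2  3  4  5  6  7  8  9 10 11 12
a[i]:   6 10  5  4  2 12 11  1  9  8  7  3
dp:     1  2  1  1  1  3  3  1  2  2  2  2
max dp = 3, so deletions = 12 − 3 = 9.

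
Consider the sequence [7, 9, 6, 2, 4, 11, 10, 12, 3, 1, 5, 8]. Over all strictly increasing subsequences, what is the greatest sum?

39

Let S[i] be the best sum of a strictly increasing subsequence ending at i:
i:      1  2  3  4  5  6  7  8  9 10 11 12
a[i]:   7  9  6  2  4 11 10 12  3  1  5  8
S:      7 16  6  2  6 27 26 39  5  1 11 19
Maximum is 39 (e.g. 7 + 9 + 11 + 12).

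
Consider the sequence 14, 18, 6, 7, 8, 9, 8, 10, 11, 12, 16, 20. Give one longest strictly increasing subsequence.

6, 7, 8, 9, 10, 11, 12, 16, 20

Patience tails give the LIS length; then backtrack through the dp parents:
14 → extends → [14]
18 → extends → [14, 18]
6 → replaces 14 → [6, 18]
7 → replaces 18 → [6, 7]
8 → extends → [6, 7, 8]
9 → extends → [6, 7, 8, 9]
8 → already a tail → [6, 7, 8, 9]
10 → extends → [6, 7, 8, 9, 10]
11 → extends → [6, 7, 8, 9, 10, 11]
12 → extends → [6, 7, 8, 9, 10, 11, 12]
16 → extends → [6, 7, 8, 9, 10, 11, 12, 16]
20 → extends → [6, 7, 8, 9, 10, 11, 12, 16, 20]
Length 9; one witness is 6, 7, 8, 9, 10, 11, 12, 16, 20.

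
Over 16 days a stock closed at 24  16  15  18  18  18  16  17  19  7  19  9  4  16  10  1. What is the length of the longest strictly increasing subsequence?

4

Let dp[i] be the length of the longest such subsequence ending at index i:
i:      1  2  3  4  5  6  7  8  9 10 11 12 13 14 15 16
a[i]:  24 16 15 18 18 18 16 17 19  7 19  9  4 16 10  1
dp:     1  1  1  2  2  2  2  3  4  1  4  2  1  3  3  1
Maximum dp value is 4.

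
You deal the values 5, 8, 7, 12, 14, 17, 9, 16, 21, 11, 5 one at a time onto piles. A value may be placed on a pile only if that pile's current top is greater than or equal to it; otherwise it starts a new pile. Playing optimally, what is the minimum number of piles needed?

Place each on the leftmost legal pile:
5 → new pile 1 (tops now [5])
8 → new pile 2 (tops now [5, 8])
7 → pile 2 (tops now [5, 7])
12 → new pile 3 (tops now [5, 7, 12])
14 → new pile 4 (tops now [5, 7, 12, 14])
17 → new pile 5 (tops now [5, 7, 12, 14, 17])
9 → pile 3 (tops now [5, 7, 9, 14, 17])
16 → pile 5 (tops now [5, 7, 9, 14, 16])
21 → new pile 6 (tops now [5, 7, 9, 14, 16, 21])
11 → pile 4 (tops now [5, 7, 9, 11, 16, 21])
5 → pile 1 (tops now [5, 7, 9, 11, 16, 21])
Six piles.

6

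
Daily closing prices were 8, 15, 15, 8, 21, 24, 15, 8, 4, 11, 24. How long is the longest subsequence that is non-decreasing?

Track the smallest tail for each achievable length (allowing ties):
8 → extends → [8]
15 → extends → [8, 15]
15 → extends → [8, 15, 15]
8 → replaces 15 → [8, 8, 15]
21 → extends → [8, 8, 15, 21]
24 → extends → [8, 8, 15, 21, 24]
15 → replaces 21 → [8, 8, 15, 15, 24]
8 → replaces 15 → [8, 8, 8, 15, 24]
4 → replaces 8 → [4, 8, 8, 15, 24]
11 → replaces 15 → [4, 8, 8, 11, 24]
24 → extends → [4, 8, 8, 11, 24, 24]
Six tails, so the longest non-decreasing subsequence has length 6 (e.g. 8, 15, 15, 21, 24, 24).

6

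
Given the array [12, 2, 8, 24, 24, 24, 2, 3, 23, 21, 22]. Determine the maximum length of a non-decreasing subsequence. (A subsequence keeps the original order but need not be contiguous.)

Track the smallest tail for each achievable length (allowing ties):
12 → extends → [12]
2 → replaces 12 → [2]
8 → extends → [2, 8]
24 → extends → [2, 8, 24]
24 → extends → [2, 8, 24, 24]
24 → extends → [2, 8, 24, 24, 24]
2 → replaces 8 → [2, 2, 24, 24, 24]
3 → replaces 24 → [2, 2, 3, 24, 24]
23 → replaces 24 → [2, 2, 3, 23, 24]
21 → replaces 23 → [2, 2, 3, 21, 24]
22 → replaces 24 → [2, 2, 3, 21, 22]
Five tails, so the longest non-decreasing subsequence has length 5 (e.g. 2, 8, 24, 24, 24).

5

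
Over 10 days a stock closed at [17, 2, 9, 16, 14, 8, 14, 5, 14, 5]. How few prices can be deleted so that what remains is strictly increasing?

Fewest deletions = n − (longest strictly increasing subsequence).
i:      1  2  3  4  5  6  7  8  9 10
a[i]:  17  2  9 16 14  8 14  5 14  5
dp:     1  1  2  3  3  2  3  2  3  2
max dp = 3, so deletions = 10 − 3 = 7.

7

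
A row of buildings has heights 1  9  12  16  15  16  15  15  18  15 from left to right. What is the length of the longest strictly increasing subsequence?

Track the smallest tail for each achievable length (strict):
1 → extends → [1]
9 → extends → [1, 9]
12 → extends → [1, 9, 12]
16 → extends → [1, 9, 12, 16]
15 → replaces 16 → [1, 9, 12, 15]
16 → extends → [1, 9, 12, 15, 16]
15 → already a tail → [1, 9, 12, 15, 16]
15 → already a tail → [1, 9, 12, 15, 16]
18 → extends → [1, 9, 12, 15, 16, 18]
15 → already a tail → [1, 9, 12, 15, 16, 18]
Six tails, so the longest strictly increasing subsequence has length 6 (e.g. 1, 9, 12, 15, 16, 18).

6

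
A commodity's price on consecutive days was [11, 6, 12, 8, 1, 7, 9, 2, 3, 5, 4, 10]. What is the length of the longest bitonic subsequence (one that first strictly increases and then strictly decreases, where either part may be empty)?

6

inc[i] = longest strictly increasing subsequence ending at i; dec[i] = longest strictly decreasing subsequence starting at i:
i:      1  2  3  4  5  6  7  8  9 10 11 12
a[i]:  11  6 12  8  1  7  9  2  3  5  4 10
inc:    1  1  2  2  1  2  3  2  3  4  4  5
dec:    5  3  5  4  1  3  3  1  1  2  1  1
Best peak at i=3 (value 12): inc=2, dec=5, length 2+5−1 = 6.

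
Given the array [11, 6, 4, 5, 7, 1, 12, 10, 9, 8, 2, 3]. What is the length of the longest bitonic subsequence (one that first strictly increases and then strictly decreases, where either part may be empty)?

8

inc[i] = longest strictly increasing subsequence ending at i; dec[i] = longest strictly decreasing subsequence starting at i:
i:      1  2  3  4  5  6  7  8  9 10 11 12
a[i]:  11  6  4  5  7  1 12 10  9  8  2  3
inc:    1  1  1  2  3  1  4  4  4  4  2  3
dec:    5  3  2  2  2  1  5  4  3  2  1  1
Best peak at i=7 (value 12): inc=4, dec=5, length 4+5−1 = 8.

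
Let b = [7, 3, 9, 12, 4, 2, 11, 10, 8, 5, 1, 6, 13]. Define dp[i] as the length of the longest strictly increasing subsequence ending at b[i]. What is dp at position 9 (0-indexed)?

dp[i] = 1 + max{dp[j] : j<i, b[j]<b[i]} (or 1 if no such j):
i:      0  1  2  3  4  5  6  7  8  9 10 11 12
b[i]:   7  3  9 12  4  2 11 10  8  5  1  6 13
dp:     1  1  2  3  2  1  3  3  3  3  1  4  5
At index 9 the value is 3.

3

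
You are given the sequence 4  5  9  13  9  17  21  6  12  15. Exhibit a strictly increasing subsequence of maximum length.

Patience tails give the LIS length; then backtrack through the dp parents:
4 → extends → [4]
5 → extends → [4, 5]
9 → extends → [4, 5, 9]
13 → extends → [4, 5, 9, 13]
9 → already a tail → [4, 5, 9, 13]
17 → extends → [4, 5, 9, 13, 17]
21 → extends → [4, 5, 9, 13, 17, 21]
6 → replaces 9 → [4, 5, 6, 13, 17, 21]
12 → replaces 13 → [4, 5, 6, 12, 17, 21]
15 → replaces 17 → [4, 5, 6, 12, 15, 21]
Length 6; one witness is 4, 5, 9, 13, 17, 21.

4, 5, 9, 13, 17, 21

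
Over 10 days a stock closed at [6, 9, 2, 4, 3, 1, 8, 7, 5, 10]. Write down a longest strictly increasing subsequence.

2, 4, 8, 10

Patience tails give the LIS length; then backtrack through the dp parents:
6 → extends → [6]
9 → extends → [6, 9]
2 → replaces 6 → [2, 9]
4 → replaces 9 → [2, 4]
3 → replaces 4 → [2, 3]
1 → replaces 2 → [1, 3]
8 → extends → [1, 3, 8]
7 → replaces 8 → [1, 3, 7]
5 → replaces 7 → [1, 3, 5]
10 → extends → [1, 3, 5, 10]
Length 4; one witness is 2, 4, 8, 10.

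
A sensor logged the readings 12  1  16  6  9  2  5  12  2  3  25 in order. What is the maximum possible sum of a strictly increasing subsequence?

53

Let S[i] be the best sum of a strictly increasing subsequence ending at i:
i:      1  2  3  4  5  6  7  8  9 10 11
a[i]:  12  1 16  6  9  2  5 12  2  3 25
S:     12  1 28  7 16  3  8 28  3  6 53
Maximum is 53 (e.g. 1 + 6 + 9 + 12 + 25).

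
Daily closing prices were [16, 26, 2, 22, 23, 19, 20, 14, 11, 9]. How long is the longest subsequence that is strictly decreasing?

6

Negate each value so 'decreasing' becomes 'increasing', then run patience tails on the negated sequence:
-16 → extends → [-16]
-26 → replaces -16 → [-26]
-2 → extends → [-26, -2]
-22 → replaces -2 → [-26, -22]
-23 → replaces -22 → [-26, -23]
-19 → extends → [-26, -23, -19]
-20 → replaces -19 → [-26, -23, -20]
-14 → extends → [-26, -23, -20, -14]
-11 → extends → [-26, -23, -20, -14, -11]
-9 → extends → [-26, -23, -20, -14, -11, -9]
Six tails, so the longest strictly decreasing subsequence of the original has length 6.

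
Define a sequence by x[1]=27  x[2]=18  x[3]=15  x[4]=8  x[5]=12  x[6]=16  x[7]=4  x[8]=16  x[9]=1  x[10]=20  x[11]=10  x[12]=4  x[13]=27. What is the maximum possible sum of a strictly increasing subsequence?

Let S[i] be the best sum of a strictly increasing subsequence ending at i:
i:      1  2  3  4  5  6  7  8  9 10 11 12 13
x[i]:  27 18 15  8 12 16  4 16  1 20 10  4 27
S:     27 18 15  8 20 36  4 36  1 56 18  5 83
Maximum is 83 (e.g. 8 + 12 + 16 + 20 + 27).

83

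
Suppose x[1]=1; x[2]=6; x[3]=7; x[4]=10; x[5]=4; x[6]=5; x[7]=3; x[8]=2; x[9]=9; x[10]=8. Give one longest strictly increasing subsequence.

Patience tails give the LIS length; then backtrack through the dp parents:
1 → extends → [1]
6 → extends → [1, 6]
7 → extends → [1, 6, 7]
10 → extends → [1, 6, 7, 10]
4 → replaces 6 → [1, 4, 7, 10]
5 → replaces 7 → [1, 4, 5, 10]
3 → replaces 4 → [1, 3, 5, 10]
2 → replaces 3 → [1, 2, 5, 10]
9 → replaces 10 → [1, 2, 5, 9]
8 → replaces 9 → [1, 2, 5, 8]
Length 4; one witness is 1, 6, 7, 10.

1, 6, 7, 10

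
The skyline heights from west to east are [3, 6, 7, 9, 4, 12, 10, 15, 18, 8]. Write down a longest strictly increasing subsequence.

Patience tails give the LIS length; then backtrack through the dp parents:
3 → extends → [3]
6 → extends → [3, 6]
7 → extends → [3, 6, 7]
9 → extends → [3, 6, 7, 9]
4 → replaces 6 → [3, 4, 7, 9]
12 → extends → [3, 4, 7, 9, 12]
10 → replaces 12 → [3, 4, 7, 9, 10]
15 → extends → [3, 4, 7, 9, 10, 15]
18 → extends → [3, 4, 7, 9, 10, 15, 18]
8 → replaces 9 → [3, 4, 7, 8, 10, 15, 18]
Length 7; one witness is 3, 6, 7, 9, 12, 15, 18.

3, 6, 7, 9, 12, 15, 18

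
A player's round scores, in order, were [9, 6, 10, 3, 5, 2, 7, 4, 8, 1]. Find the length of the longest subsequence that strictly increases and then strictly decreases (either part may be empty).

inc[i] = longest strictly increasing subsequence ending at i; dec[i] = longest strictly decreasing subsequence starting at i:
i:      1  2  3  4  5  6  7  8  9 10
a[i]:   9  6 10  3  5  2  7  4  8  1
inc:    1  1  2  1  2  1  3  2  4  1
dec:    5  4  4  3  3  2  3  2  2  1
Best peak at i=1 (value 9): inc=1, dec=5, length 1+5−1 = 5.

5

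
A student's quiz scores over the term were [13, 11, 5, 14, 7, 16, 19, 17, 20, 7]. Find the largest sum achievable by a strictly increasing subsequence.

82

Let S[i] be the best sum of a strictly increasing subsequence ending at i:
i:      1  2  3  4  5  6  7  8  9 10
a[i]:  13 11  5 14  7 16 19 17 20  7
S:     13 11  5 27 12 43 62 60 82 12
Maximum is 82 (e.g. 13 + 14 + 16 + 19 + 20).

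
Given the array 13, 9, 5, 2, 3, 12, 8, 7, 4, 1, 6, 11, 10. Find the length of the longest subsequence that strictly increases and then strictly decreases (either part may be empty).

inc[i] = longest strictly increasing subsequence ending at i; dec[i] = longest strictly decreasing subsequence starting at i:
i:      1  2  3  4  5  6  7  8  9 10 11 12 13
a[i]:  13  9  5  2  3 12  8  7  4  1  6 11 10
inc:    1  1  1  1  2  3  3  3  3  1  4  5  5
dec:    6  5  3  2  2  5  4  3  2  1  1  2  1
Best peak at i=6 (value 12): inc=3, dec=5, length 3+5−1 = 7.

7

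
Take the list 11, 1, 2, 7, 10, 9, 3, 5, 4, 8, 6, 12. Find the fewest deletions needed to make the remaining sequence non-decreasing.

6

Fewest deletions = n − (longest non-decreasing subsequence).
i:      1  2  3  4  5  6  7  8  9 10 11 12
a[i]:  11  1  2  7 10  9  3  5  4  8  6 12
dp:     1  1  2  3  4  4  3  4  4  5  5  6
max dp = 6, so deletions = 12 − 6 = 6.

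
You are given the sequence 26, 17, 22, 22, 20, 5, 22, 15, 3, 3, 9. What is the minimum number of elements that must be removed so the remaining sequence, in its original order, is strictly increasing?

Fewest deletions = n − (longest strictly increasing subsequence).
i:      1  2  3  4  5  6  7  8  9 10 11
a[i]:  26 17 22 22 20  5 22 15  3  3  9
dp:     1  1  2  2  2  1  3  2  1  1  2
max dp = 3, so deletions = 11 − 3 = 8.

8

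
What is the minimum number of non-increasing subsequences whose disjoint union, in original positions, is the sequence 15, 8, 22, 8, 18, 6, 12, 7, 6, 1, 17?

3

Place each on the leftmost legal pile:
15 → new pile 1 (tops now [15])
8 → pile 1 (tops now [8])
22 → new pile 2 (tops now [8, 22])
8 → pile 1 (tops now [8, 22])
18 → pile 2 (tops now [8, 18])
6 → pile 1 (tops now [6, 18])
12 → pile 2 (tops now [6, 12])
7 → pile 2 (tops now [6, 7])
6 → pile 1 (tops now [6, 7])
1 → pile 1 (tops now [1, 7])
17 → new pile 3 (tops now [1, 7, 17])
Three piles.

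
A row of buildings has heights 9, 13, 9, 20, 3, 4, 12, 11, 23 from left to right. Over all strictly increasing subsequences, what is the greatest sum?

65

Let S[i] be the best sum of a strictly increasing subsequence ending at i:
i:      1  2  3  4  5  6  7  8  9
a[i]:   9 13  9 20  3  4 12 11 23
S:      9 22  9 42  3  7 21 20 65
Maximum is 65 (e.g. 9 + 13 + 20 + 23).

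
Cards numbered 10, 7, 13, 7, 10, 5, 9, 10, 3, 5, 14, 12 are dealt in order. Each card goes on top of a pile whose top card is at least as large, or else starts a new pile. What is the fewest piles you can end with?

4

Place each on the leftmost legal pile:
10 → new pile 1 (tops now [10])
7 → pile 1 (tops now [7])
13 → new pile 2 (tops now [7, 13])
7 → pile 1 (tops now [7, 13])
10 → pile 2 (tops now [7, 10])
5 → pile 1 (tops now [5, 10])
9 → pile 2 (tops now [5, 9])
10 → new pile 3 (tops now [5, 9, 10])
3 → pile 1 (tops now [3, 9, 10])
5 → pile 2 (tops now [3, 5, 10])
14 → new pile 4 (tops now [3, 5, 10, 14])
12 → pile 4 (tops now [3, 5, 10, 12])
Four piles.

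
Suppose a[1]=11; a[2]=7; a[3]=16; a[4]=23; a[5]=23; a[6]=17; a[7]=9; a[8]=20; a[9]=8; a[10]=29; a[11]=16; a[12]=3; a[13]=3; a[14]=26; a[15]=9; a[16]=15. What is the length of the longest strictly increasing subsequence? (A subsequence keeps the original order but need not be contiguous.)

5

Let dp[i] be the length of the longest such subsequence ending at index i:
i:      1  2  3  4  5  6  7  8  9 10 11 12 13 14 15 16
a[i]:  11  7 16 23 23 17  9 20  8 29 16  3  3 26  9 15
dp:     1  1  2  3  3  3  2  4  2  5  3  1  1  5  3  4
Maximum dp value is 5.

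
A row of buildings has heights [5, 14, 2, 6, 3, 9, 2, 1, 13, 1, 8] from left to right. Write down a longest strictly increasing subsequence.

5, 6, 9, 13

Patience tails give the LIS length; then backtrack through the dp parents:
5 → extends → [5]
14 → extends → [5, 14]
2 → replaces 5 → [2, 14]
6 → replaces 14 → [2, 6]
3 → replaces 6 → [2, 3]
9 → extends → [2, 3, 9]
2 → already a tail → [2, 3, 9]
1 → replaces 2 → [1, 3, 9]
13 → extends → [1, 3, 9, 13]
1 → already a tail → [1, 3, 9, 13]
8 → replaces 9 → [1, 3, 8, 13]
Length 4; one witness is 5, 6, 9, 13.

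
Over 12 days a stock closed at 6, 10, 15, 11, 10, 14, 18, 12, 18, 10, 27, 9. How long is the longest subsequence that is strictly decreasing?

5

Negate each value so 'decreasing' becomes 'increasing', then run patience tails on the negated sequence:
-6 → extends → [-6]
-10 → replaces -6 → [-10]
-15 → replaces -10 → [-15]
-11 → extends → [-15, -11]
-10 → extends → [-15, -11, -10]
-14 → replaces -11 → [-15, -14, -10]
-18 → replaces -15 → [-18, -14, -10]
-12 → replaces -10 → [-18, -14, -12]
-18 → already a tail → [-18, -14, -12]
-10 → extends → [-18, -14, -12, -10]
-27 → replaces -18 → [-27, -14, -12, -10]
-9 → extends → [-27, -14, -12, -10, -9]
Five tails, so the longest strictly decreasing subsequence of the original has length 5.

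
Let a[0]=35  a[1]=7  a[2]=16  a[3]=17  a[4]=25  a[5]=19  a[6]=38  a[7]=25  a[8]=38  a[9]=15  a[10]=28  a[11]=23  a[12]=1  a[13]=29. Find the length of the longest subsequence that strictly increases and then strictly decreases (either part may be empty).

9

inc[i] = longest strictly increasing subsequence ending at i; dec[i] = longest strictly decreasing subsequence starting at i:
i:      0  1  2  3  4  5  6  7  8  9 10 11 12 13
a[i]:  35  7 16 17 25 19 38 25 38 15 28 23  1 29
inc:    1  1  2  3  4  4  5  5  6  2  6  5  1  7
dec:    5  2  3  3  4  3  4  3  4  2  3  2  1  1
Best peak at i=8 (value 38): inc=6, dec=4, length 6+4−1 = 9.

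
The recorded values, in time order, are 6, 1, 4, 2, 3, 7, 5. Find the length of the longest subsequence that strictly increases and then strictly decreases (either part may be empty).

5

inc[i] = longest strictly increasing subsequence ending at i; dec[i] = longest strictly decreasing subsequence starting at i:
i:     1 2 3 4 5 6 7
a[i]:  6 1 4 2 3 7 5
inc:   1 1 2 2 3 4 4
dec:   3 1 2 1 1 2 1
Best peak at i=6 (value 7): inc=4, dec=2, length 4+2−1 = 5.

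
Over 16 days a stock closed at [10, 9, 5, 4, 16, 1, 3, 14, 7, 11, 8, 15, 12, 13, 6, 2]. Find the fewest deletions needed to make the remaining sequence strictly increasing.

Fewest deletions = n − (longest strictly increasing subsequence).
Patience tails:
10 → extends → [10]
9 → replaces 10 → [9]
5 → replaces 9 → [5]
4 → replaces 5 → [4]
16 → extends → [4, 16]
1 → replaces 4 → [1, 16]
3 → replaces 16 → [1, 3]
14 → extends → [1, 3, 14]
7 → replaces 14 → [1, 3, 7]
11 → extends → [1, 3, 7, 11]
8 → replaces 11 → [1, 3, 7, 8]
15 → extends → [1, 3, 7, 8, 15]
12 → replaces 15 → [1, 3, 7, 8, 12]
13 → extends → [1, 3, 7, 8, 12, 13]
6 → replaces 7 → [1, 3, 6, 8, 12, 13]
2 → replaces 3 → [1, 2, 6, 8, 12, 13]
Longest strictly increasing subsequence has length 6, so deletions = 16 − 6 = 10.

10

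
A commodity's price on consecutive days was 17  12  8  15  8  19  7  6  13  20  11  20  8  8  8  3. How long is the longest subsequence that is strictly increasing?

4

Track the smallest tail for each achievable length (strict):
17 → extends → [17]
12 → replaces 17 → [12]
8 → replaces 12 → [8]
15 → extends → [8, 15]
8 → already a tail → [8, 15]
19 → extends → [8, 15, 19]
7 → replaces 8 → [7, 15, 19]
6 → replaces 7 → [6, 15, 19]
13 → replaces 15 → [6, 13, 19]
20 → extends → [6, 13, 19, 20]
11 → replaces 13 → [6, 11, 19, 20]
20 → already a tail → [6, 11, 19, 20]
8 → replaces 11 → [6, 8, 19, 20]
8 → already a tail → [6, 8, 19, 20]
8 → already a tail → [6, 8, 19, 20]
3 → replaces 6 → [3, 8, 19, 20]
Four tails, so the longest strictly increasing subsequence has length 4 (e.g. 12, 15, 19, 20).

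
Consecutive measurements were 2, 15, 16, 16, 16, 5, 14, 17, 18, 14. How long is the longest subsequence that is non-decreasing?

7

Let dp[i] be the length of the longest such subsequence ending at index i:
i:      1  2  3  4  5  6  7  8  9 10
a[i]:   2 15 16 16 16  5 14 17 18 14
dp:     1  2  3  4  5  2  3  6  7  4
Maximum dp value is 7.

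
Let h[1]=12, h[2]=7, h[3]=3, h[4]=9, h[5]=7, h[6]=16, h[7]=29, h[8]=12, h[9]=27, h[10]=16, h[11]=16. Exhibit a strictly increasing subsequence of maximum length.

7, 9, 16, 29

Patience tails give the LIS length; then backtrack through the dp parents:
12 → extends → [12]
7 → replaces 12 → [7]
3 → replaces 7 → [3]
9 → extends → [3, 9]
7 → replaces 9 → [3, 7]
16 → extends → [3, 7, 16]
29 → extends → [3, 7, 16, 29]
12 → replaces 16 → [3, 7, 12, 29]
27 → replaces 29 → [3, 7, 12, 27]
16 → replaces 27 → [3, 7, 12, 16]
16 → already a tail → [3, 7, 12, 16]
Length 4; one witness is 7, 9, 16, 29.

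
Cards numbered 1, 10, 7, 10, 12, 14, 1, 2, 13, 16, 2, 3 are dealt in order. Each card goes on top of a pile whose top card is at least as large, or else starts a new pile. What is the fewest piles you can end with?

The minimum number of non-increasing subsequences covering a sequence equals the length of its longest strictly increasing subsequence.
LIS length is 6 (e.g. 1, 7, 10, 12, 14, 16), so 6 piles are needed.

6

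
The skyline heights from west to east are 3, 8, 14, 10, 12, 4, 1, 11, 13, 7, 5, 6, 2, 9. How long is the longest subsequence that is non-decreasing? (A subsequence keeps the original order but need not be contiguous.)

5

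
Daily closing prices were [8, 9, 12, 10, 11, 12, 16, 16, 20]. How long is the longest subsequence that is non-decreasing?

8

Track the smallest tail for each achievable length (allowing ties):
8 → extends → [8]
9 → extends → [8, 9]
12 → extends → [8, 9, 12]
10 → replaces 12 → [8, 9, 10]
11 → extends → [8, 9, 10, 11]
12 → extends → [8, 9, 10, 11, 12]
16 → extends → [8, 9, 10, 11, 12, 16]
16 → extends → [8, 9, 10, 11, 12, 16, 16]
20 → extends → [8, 9, 10, 11, 12, 16, 16, 20]
Eight tails, so the longest non-decreasing subsequence has length 8 (e.g. 8, 9, 10, 11, 12, 16, 16, 20).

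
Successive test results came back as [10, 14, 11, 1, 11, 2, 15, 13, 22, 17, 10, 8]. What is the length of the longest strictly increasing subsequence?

Let dp[i] be the length of the longest such subsequence ending at index i:
i:      1  2  3  4  5  6  7  8  9 10 11 12
a[i]:  10 14 11  1 11  2 15 13 22 17 10  8
dp:     1  2  2  1  2  2  3  3  4  4  3  3
Maximum dp value is 4.

4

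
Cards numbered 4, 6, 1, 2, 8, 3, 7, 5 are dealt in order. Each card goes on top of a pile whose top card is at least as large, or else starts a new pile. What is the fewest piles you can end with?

4

Place each on the leftmost legal pile:
4 → new pile 1 (tops now [4])
6 → new pile 2 (tops now [4, 6])
1 → pile 1 (tops now [1, 6])
2 → pile 2 (tops now [1, 2])
8 → new pile 3 (tops now [1, 2, 8])
3 → pile 3 (tops now [1, 2, 3])
7 → new pile 4 (tops now [1, 2, 3, 7])
5 → pile 4 (tops now [1, 2, 3, 5])
Four piles.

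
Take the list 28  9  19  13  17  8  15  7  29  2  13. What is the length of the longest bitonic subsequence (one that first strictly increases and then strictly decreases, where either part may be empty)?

inc[i] = longest strictly increasing subsequence ending at i; dec[i] = longest strictly decreasing subsequence starting at i:
i:      1  2  3  4  5  6  7  8  9 10 11
a[i]:  28  9 19 13 17  8 15  7 29  2 13
inc:    1  1  2  2  3  1  3  1  4  1  2
dec:    6  4  5  4  4  3  3  2  2  1  1
Best peak at i=1 (value 28): inc=1, dec=6, length 1+6−1 = 6.

6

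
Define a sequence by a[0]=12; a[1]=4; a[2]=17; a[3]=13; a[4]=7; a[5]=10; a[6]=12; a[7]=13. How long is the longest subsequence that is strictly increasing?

Let dp[i] be the length of the longest such subsequence ending at index i:
i:      0  1  2  3  4  5  6  7
a[i]:  12  4 17 13  7 10 12 13
dp:     1  1  2  2  2  3  4  5
Maximum dp value is 5.

5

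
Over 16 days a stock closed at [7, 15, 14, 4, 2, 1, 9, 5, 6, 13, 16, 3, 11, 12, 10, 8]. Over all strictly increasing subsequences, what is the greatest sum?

Let S[i] be the best sum of a strictly increasing subsequence ending at i:
i:      1  2  3  4  5  6  7  8  9 10 11 12 13 14 15 16
a[i]:   7 15 14  4  2  1  9  5  6 13 16  3 11 12 10  8
S:      7 22 21  4  2  1 16  9 15 29 45  5 27 39 26 23
Maximum is 45 (e.g. 7 + 9 + 13 + 16).

45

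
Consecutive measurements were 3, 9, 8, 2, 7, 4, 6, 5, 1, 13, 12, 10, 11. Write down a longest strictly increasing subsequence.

Patience tails give the LIS length; then backtrack through the dp parents:
3 → extends → [3]
9 → extends → [3, 9]
8 → replaces 9 → [3, 8]
2 → replaces 3 → [2, 8]
7 → replaces 8 → [2, 7]
4 → replaces 7 → [2, 4]
6 → extends → [2, 4, 6]
5 → replaces 6 → [2, 4, 5]
1 → replaces 2 → [1, 4, 5]
13 → extends → [1, 4, 5, 13]
12 → replaces 13 → [1, 4, 5, 12]
10 → replaces 12 → [1, 4, 5, 10]
11 → extends → [1, 4, 5, 10, 11]
Length 5; one witness is 3, 4, 6, 10, 11.

3, 4, 6, 10, 11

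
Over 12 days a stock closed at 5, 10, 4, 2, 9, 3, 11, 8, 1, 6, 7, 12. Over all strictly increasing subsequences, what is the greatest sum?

Let S[i] be the best sum of a strictly increasing subsequence ending at i:
i:      1  2  3  4  5  6  7  8  9 10 11 12
a[i]:   5 10  4  2  9  3 11  8  1  6  7 12
S:      5 15  4  2 14  5 26 13  1 11 18 38
Maximum is 38 (e.g. 5 + 10 + 11 + 12).

38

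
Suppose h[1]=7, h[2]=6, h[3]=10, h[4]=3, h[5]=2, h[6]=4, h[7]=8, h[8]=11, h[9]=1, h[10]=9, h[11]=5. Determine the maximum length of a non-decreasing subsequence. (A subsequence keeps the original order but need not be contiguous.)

4

Track the smallest tail for each achievable length (allowing ties):
7 → extends → [7]
6 → replaces 7 → [6]
10 → extends → [6, 10]
3 → replaces 6 → [3, 10]
2 → replaces 3 → [2, 10]
4 → replaces 10 → [2, 4]
8 → extends → [2, 4, 8]
11 → extends → [2, 4, 8, 11]
1 → replaces 2 → [1, 4, 8, 11]
9 → replaces 11 → [1, 4, 8, 9]
5 → replaces 8 → [1, 4, 5, 9]
Four tails, so the longest non-decreasing subsequence has length 4 (e.g. 3, 4, 8, 11).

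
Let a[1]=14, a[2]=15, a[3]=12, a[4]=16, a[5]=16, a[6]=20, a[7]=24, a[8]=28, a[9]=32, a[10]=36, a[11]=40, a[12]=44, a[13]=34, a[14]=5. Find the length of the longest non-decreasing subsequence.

11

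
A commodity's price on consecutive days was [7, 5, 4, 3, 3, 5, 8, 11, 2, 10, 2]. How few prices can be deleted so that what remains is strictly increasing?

7

Fewest deletions = n − (longest strictly increasing subsequence).
Patience tails:
7 → extends → [7]
5 → replaces 7 → [5]
4 → replaces 5 → [4]
3 → replaces 4 → [3]
3 → already a tail → [3]
5 → extends → [3, 5]
8 → extends → [3, 5, 8]
11 → extends → [3, 5, 8, 11]
2 → replaces 3 → [2, 5, 8, 11]
10 → replaces 11 → [2, 5, 8, 10]
2 → already a tail → [2, 5, 8, 10]
Longest strictly increasing subsequence has length 4, so deletions = 11 − 4 = 7.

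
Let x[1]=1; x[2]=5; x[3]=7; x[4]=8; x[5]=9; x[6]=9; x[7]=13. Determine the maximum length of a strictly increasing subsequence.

6

Let dp[i] be the length of the longest such subsequence ending at index i:
i:      1  2  3  4  5  6  7
x[i]:   1  5  7  8  9  9 13
dp:     1  2  3  4  5  5  6
Maximum dp value is 6.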